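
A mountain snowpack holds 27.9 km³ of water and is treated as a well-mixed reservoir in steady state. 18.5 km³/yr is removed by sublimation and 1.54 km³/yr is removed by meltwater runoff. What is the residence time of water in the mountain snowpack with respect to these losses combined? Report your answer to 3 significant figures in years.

1.39 yr

Total removal = 18.50 + 1.540 = 20.040 km³/yr.
τ = M / ΣF_out = 27.9 / 20.040 = 1.392 yr.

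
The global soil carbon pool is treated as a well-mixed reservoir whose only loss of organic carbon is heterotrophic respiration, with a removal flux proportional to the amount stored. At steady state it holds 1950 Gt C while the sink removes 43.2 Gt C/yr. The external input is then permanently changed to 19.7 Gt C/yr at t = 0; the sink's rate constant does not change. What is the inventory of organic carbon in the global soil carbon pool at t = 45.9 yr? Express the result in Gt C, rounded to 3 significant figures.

1270 Gt C

τ = M₀/F₀ = 1950/43.2 = 45.14 yr; rate constant k = 1/τ.
New steady state M_∞ = F₁/k = F₁·τ = 19.7 × 45.14 = 889.24 Gt C.
M(t) = M_∞ + (M₀ − M_∞)·e^(−t/τ); t/τ = 45.9/45.14 = 1.017, so e^(−t/τ) = 0.3617.
M(t) = 889.24 + 1061 × 0.3617 = 1272.9 Gt C.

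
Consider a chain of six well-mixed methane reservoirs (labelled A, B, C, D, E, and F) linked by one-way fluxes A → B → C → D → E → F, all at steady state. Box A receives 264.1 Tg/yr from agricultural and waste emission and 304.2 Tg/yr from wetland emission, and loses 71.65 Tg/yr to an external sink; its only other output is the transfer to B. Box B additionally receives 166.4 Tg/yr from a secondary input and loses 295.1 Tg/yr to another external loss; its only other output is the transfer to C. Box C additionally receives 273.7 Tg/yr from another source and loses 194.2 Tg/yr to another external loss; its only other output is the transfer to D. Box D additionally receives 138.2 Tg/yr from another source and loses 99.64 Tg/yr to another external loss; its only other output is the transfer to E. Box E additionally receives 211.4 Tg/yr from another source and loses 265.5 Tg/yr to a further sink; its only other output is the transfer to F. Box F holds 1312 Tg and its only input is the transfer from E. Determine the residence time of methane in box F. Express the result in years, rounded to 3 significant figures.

3.04 yr

Box A: F(A→B) = (264.1 + 304.2) − 71.65 = 496.65 Tg/yr.
Box B: F(B→C) = (496.65 + 166.4) − 295.1 = 367.95 Tg/yr.
Box C: F(C→D) = (367.95 + 273.7) − 194.2 = 447.45 Tg/yr.
Box D: F(D→E) = (447.45 + 138.2) − 99.64 = 486.01 Tg/yr.
Box E: F(E→F) = (486.01 + 211.4) − 265.5 = 431.91 Tg/yr.
Box F throughput = its input = 431.91 Tg/yr; τ = 1312 / 431.91 = 3.038 yr.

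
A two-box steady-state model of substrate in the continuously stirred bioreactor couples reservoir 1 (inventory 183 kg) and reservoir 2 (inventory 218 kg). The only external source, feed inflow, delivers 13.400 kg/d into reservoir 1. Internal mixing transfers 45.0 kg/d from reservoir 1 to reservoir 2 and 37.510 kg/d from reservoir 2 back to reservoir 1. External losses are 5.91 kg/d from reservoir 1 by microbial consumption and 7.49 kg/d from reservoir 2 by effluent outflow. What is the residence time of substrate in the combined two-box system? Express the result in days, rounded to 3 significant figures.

For the system as a whole, the A↔B exchange is internal and contributes nothing to the throughput; only the external sinks remove mass.
M_total = 183 + 218 = 401.00 kg.
ΣF_external_out = 5.91 + 7.49 = 13.400 kg/d.
τ = M_total / ΣF_ext = 401.00 / 13.400 = 29.93 d.

29.9 d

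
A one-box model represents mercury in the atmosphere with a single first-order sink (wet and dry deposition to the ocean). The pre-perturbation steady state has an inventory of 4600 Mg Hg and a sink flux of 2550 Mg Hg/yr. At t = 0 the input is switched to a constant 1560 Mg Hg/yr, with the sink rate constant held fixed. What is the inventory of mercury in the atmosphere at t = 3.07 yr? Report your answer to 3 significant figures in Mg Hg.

The sink rate constant is k = F₀/M₀ = 2550/4600 = 0.5543 yr⁻¹.
Solving dM/dt = F₁ − kM with M(0) = M₀ gives M(t) = F₁/k + (M₀ − F₁/k)·e^(−kt).
F₁/k = 1560/0.5543 = 2814.1 Mg Hg; kt = 0.5543 × 3.07 = 1.702, e^(−kt) = 0.1823.
M(3.07) = 2814.1 + (4600 − 2814.1) × 0.1823 = 2814.1 + 325.6 = 3139.8 Mg Hg.

3140 Mg Hg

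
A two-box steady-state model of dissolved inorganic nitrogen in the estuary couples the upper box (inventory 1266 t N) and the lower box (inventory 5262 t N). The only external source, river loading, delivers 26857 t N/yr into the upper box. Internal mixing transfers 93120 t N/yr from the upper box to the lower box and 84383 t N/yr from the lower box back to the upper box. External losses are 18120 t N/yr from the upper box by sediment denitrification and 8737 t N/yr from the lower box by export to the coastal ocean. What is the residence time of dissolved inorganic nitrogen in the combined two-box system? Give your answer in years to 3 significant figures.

For the system as a whole, the A↔B exchange is internal and contributes nothing to the throughput; only the external sinks remove mass.
M_total = 1266 + 5262 = 6528.0 t N.
ΣF_external_out = 18120 + 8737 = 26857 t N/yr.
τ = M_total / ΣF_ext = 6528.0 / 26857 = 0.2431 yr.

0.243 yr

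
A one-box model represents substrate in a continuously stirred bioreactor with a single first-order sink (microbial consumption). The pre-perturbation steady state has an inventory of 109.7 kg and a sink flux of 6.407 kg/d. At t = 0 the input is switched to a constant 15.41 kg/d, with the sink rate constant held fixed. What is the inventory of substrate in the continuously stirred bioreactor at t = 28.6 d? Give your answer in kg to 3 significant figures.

τ = M₀/F₀ = 109.7/6.407 = 17.12 d; rate constant k = 1/τ.
New steady state M_∞ = F₁/k = F₁·τ = 15.41 × 17.12 = 263.85 kg.
M(t) = M_∞ + (M₀ − M_∞)·e^(−t/τ); t/τ = 28.6/17.12 = 1.670, so e^(−t/τ) = 0.1882.
M(t) = 263.85 − 154.1 × 0.1882 = 234.84 kg.

235 kg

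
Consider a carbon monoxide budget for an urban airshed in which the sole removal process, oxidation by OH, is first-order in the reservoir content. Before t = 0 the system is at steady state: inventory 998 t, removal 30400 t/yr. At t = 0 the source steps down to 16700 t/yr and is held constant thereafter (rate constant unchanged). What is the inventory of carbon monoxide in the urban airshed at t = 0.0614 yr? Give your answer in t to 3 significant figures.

618 t

τ = M₀/F₀ = 998/30400 = 0.03283 yr; rate constant k = 1/τ.
New steady state M_∞ = F₁/k = F₁·τ = 16700 × 0.03283 = 548.24 t.
M(t) = M_∞ + (M₀ − M_∞)·e^(−t/τ); t/τ = 0.0614/0.03283 = 1.870, so e^(−t/τ) = 0.1541.
M(t) = 548.24 + 449.8 × 0.1541 = 617.54 t.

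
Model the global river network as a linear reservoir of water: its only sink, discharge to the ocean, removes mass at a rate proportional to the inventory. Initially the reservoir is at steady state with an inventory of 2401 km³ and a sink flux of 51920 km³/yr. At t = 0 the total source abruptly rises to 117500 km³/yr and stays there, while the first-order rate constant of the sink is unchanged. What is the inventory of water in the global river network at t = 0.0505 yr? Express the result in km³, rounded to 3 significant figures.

The sink rate constant is k = F₀/M₀ = 51920/2401 = 21.62 yr⁻¹.
Solving dM/dt = F₁ − kM with M(0) = M₀ gives M(t) = F₁/k + (M₀ − F₁/k)·e^(−kt).
F₁/k = 117500/21.62 = 5433.7 km³; kt = 21.62 × 0.0505 = 1.092, e^(−kt) = 0.3355.
M(0.0505) = 5433.7 + (2401 − 5433.7) × 0.3355 = 5433.7 − 1018 = 4416.1 km³.

4420 km³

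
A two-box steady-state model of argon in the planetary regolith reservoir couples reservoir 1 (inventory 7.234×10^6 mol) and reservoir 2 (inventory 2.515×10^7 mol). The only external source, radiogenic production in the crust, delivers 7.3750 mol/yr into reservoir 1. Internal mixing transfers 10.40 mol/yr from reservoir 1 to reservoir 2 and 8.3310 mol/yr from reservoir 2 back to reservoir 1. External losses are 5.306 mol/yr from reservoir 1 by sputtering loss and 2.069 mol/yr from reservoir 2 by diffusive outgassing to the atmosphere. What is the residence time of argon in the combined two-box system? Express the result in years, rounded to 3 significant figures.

4.39×10^6 yr

Residence time in the combined system uses the total inventory and the total *external* removal — internal exchanges between the two boxes cancel.
M_total = 7.234×10^6 + 2.515×10^7 = 3.2384×10^7 mol.
ΣF_external_out = 5.306 + 2.069 = 7.3750 mol/yr.
τ = M_total / ΣF_ext = 3.2384×10^7 / 7.3750 = 4.391×10^6 yr.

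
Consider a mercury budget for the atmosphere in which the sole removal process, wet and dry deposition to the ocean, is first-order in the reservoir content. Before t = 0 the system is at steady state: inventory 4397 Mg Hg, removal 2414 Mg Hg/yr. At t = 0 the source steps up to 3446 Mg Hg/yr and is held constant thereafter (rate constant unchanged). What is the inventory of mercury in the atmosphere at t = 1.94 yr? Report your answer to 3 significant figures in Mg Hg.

5630 Mg Hg

The sink rate constant is k = F₀/M₀ = 2414/4397 = 0.5490 yr⁻¹.
Solving dM/dt = F₁ − kM with M(0) = M₀ gives M(t) = F₁/k + (M₀ − F₁/k)·e^(−kt).
F₁/k = 3446/0.5490 = 6276.7 Mg Hg; kt = 0.5490 × 1.94 = 1.065, e^(−kt) = 0.3447.
M(1.94) = 6276.7 + (4397 − 6276.7) × 0.3447 = 6276.7 − 647.9 = 5628.8 Mg Hg.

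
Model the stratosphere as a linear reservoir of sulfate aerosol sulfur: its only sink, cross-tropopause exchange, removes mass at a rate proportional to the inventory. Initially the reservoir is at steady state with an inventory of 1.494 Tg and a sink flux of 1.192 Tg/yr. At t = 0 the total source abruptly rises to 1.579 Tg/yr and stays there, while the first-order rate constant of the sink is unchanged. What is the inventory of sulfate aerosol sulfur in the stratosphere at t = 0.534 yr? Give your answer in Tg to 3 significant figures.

1.66 Tg

Residence time τ = M₀/F₀ = 1.253 yr. The eventual steady state is M_∞ = M₀·(F₁/F₀) = 1.494 × 1.579/1.192 = 1.9790 Tg.
The anomaly ΔM(t) = M(t) − M_∞ decays as ΔM₀·e^(−t/τ) with ΔM₀ = 1.494 − 1.9790 = −0.4850 Tg.
At t = 0.534 yr, e^(−t/τ) = e^(−0.4261) = 0.6531, so ΔM = −0.3168 Tg and M = 1.9790 − 0.3168 = 1.6623 Tg.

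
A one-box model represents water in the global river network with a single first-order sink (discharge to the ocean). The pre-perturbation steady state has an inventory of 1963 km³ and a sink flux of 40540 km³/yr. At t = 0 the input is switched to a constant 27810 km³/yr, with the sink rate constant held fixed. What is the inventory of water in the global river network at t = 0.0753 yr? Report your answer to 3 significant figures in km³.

1480 km³

The sink rate constant is k = F₀/M₀ = 40540/1963 = 20.65 yr⁻¹.
Solving dM/dt = F₁ − kM with M(0) = M₀ gives M(t) = F₁/k + (M₀ − F₁/k)·e^(−kt).
F₁/k = 27810/20.65 = 1346.6 km³; kt = 20.65 × 0.0753 = 1.555, e^(−kt) = 0.2112.
M(0.0753) = 1346.6 + (1963 − 1346.6) × 0.2112 = 1346.6 + 130.2 = 1476.8 km³.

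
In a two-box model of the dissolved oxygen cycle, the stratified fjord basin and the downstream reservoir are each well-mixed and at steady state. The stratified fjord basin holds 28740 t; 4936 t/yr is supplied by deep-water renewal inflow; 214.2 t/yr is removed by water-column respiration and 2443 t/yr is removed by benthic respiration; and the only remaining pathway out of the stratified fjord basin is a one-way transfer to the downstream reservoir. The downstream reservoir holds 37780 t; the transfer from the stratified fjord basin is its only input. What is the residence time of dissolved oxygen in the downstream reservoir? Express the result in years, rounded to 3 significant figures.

16.6 yr

Balance the stratified fjord basin: ΣF_in = 4936.0 t/yr.
Transfer to the downstream reservoir = ΣF_in − (214.2 + 2443) = 2278.8 t/yr.
At steady state the output of the downstream reservoir equals its input, 2278.8 t/yr.
τ = M / F = 37780 / 2278.8 = 16.58 yr.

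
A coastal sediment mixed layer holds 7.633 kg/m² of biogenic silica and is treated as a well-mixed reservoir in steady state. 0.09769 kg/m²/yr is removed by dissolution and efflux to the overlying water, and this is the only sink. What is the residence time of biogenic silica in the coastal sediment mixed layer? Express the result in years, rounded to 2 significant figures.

78 yr

τ = M / F = 7.633 / 0.09769 = 78.13 yr.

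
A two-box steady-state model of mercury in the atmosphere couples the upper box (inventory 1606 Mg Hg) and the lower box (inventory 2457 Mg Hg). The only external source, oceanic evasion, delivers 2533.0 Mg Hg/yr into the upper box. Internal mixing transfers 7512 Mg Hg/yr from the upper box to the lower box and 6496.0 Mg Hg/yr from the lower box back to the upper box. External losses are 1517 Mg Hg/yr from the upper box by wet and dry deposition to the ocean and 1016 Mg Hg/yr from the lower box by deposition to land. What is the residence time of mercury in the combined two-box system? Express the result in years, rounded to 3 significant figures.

Treat the two boxes together as one reservoir: the mixing fluxes between them are internal recycling, so τ = ΣM / Σ(external losses).
M_total = 1606 + 2457 = 4063.0 Mg Hg.
ΣF_external_out = 1517 + 1016 = 2533.0 Mg Hg/yr.
τ = M_total / ΣF_ext = 4063.0 / 2533.0 = 1.604 yr.

1.60 yr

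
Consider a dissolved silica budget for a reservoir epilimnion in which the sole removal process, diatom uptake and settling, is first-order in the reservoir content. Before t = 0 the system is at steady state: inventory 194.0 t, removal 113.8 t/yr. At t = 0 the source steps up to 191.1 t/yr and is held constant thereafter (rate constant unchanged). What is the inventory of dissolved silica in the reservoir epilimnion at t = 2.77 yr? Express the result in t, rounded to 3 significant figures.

300 t

τ = M₀/F₀ = 194.0/113.8 = 1.705 yr; rate constant k = 1/τ.
New steady state M_∞ = F₁/k = F₁·τ = 191.1 × 1.705 = 325.78 t.
M(t) = M_∞ + (M₀ − M_∞)·e^(−t/τ); t/τ = 2.77/1.705 = 1.625, so e^(−t/τ) = 0.1969.
M(t) = 325.78 − 131.8 × 0.1969 = 299.83 t.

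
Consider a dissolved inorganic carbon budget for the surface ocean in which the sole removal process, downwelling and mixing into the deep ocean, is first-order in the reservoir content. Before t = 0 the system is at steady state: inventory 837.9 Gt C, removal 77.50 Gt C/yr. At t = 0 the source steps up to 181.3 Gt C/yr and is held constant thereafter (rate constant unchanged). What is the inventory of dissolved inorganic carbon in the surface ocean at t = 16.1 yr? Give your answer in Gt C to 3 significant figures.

1710 Gt C

τ = M₀/F₀ = 837.9/77.50 = 10.81 yr; rate constant k = 1/τ.
New steady state M_∞ = F₁/k = F₁·τ = 181.3 × 10.81 = 1960.1 Gt C.
M(t) = M_∞ + (M₀ − M_∞)·e^(−t/τ); t/τ = 16.1/10.81 = 1.489, so e^(−t/τ) = 0.2256.
M(t) = 1960.1 − 1122 × 0.2256 = 1707.0 Gt C.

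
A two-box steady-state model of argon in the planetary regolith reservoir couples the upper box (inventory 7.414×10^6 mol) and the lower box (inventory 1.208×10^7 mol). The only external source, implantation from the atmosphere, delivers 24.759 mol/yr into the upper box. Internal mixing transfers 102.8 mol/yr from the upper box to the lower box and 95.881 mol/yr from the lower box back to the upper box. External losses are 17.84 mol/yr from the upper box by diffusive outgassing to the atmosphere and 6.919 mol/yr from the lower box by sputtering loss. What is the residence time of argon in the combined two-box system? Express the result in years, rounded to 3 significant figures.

For the system as a whole, the A↔B exchange is internal and contributes nothing to the throughput; only the external sinks remove mass.
M_total = 7.414×10^6 + 1.208×10^7 = 1.9494×10^7 mol.
ΣF_external_out = 17.84 + 6.919 = 24.759 mol/yr.
τ = M_total / ΣF_ext = 1.9494×10^7 / 24.759 = 787400 yr.

787000 yr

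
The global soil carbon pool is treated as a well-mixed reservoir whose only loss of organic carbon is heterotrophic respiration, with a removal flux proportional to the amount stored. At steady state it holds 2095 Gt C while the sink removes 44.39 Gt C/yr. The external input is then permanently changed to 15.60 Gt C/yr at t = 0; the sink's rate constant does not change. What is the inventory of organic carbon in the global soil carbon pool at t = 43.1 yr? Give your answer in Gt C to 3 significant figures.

The sink rate constant is k = F₀/M₀ = 44.39/2095 = 0.02119 yr⁻¹.
Solving dM/dt = F₁ − kM with M(0) = M₀ gives M(t) = F₁/k + (M₀ − F₁/k)·e^(−kt).
F₁/k = 15.60/0.02119 = 736.25 Gt C; kt = 0.02119 × 43.1 = 0.9132, e^(−kt) = 0.4012.
M(43.1) = 736.25 + (2095 − 736.25) × 0.4012 = 736.25 + 545.2 = 1281.4 Gt C.

1280 Gt C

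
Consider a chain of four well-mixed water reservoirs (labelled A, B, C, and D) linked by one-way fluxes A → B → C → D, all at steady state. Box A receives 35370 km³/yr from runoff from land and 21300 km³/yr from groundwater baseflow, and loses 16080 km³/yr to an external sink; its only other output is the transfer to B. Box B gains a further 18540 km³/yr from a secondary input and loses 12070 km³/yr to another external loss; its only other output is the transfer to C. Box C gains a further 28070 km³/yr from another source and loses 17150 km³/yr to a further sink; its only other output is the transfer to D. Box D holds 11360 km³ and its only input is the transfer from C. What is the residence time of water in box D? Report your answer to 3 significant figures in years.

Box A: F(A→B) = (35370 + 21300) − 16080 = 40590 km³/yr.
Box B: F(B→C) = (40590 + 18540) − 12070 = 47060 km³/yr.
Box C: F(C→D) = (47060 + 28070) − 17150 = 57980 km³/yr.
Box D throughput = its input = 57980 km³/yr; τ = 11360 / 57980 = 0.1959 yr.

0.196 yr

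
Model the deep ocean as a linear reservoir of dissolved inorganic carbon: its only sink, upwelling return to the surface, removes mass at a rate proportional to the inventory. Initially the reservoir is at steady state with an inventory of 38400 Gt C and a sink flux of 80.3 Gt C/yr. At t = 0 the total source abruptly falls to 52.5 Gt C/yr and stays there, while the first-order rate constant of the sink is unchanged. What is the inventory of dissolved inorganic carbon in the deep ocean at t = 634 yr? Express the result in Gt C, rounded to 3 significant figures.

28600 Gt C

Residence time τ = M₀/F₀ = 478.2 yr. The eventual steady state is M_∞ = M₀·(F₁/F₀) = 38400 × 52.5/80.3 = 25106 Gt C.
The anomaly ΔM(t) = M(t) − M_∞ decays as ΔM₀·e^(−t/τ) with ΔM₀ = 38400 − 25106 = 13290 Gt C.
At t = 634 yr, e^(−t/τ) = e^(−1.326) = 0.2656, so ΔM = 3531 Gt C and M = 25106 + 3531 = 28637 Gt C.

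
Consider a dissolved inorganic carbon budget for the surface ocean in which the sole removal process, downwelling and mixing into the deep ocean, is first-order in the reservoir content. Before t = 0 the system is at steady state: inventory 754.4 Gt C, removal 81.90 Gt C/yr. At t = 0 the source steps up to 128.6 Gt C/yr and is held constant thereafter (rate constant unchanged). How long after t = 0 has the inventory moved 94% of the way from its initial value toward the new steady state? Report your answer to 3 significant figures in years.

τ = M₀/F₀ = 754.4/81.90 = 9.211 yr.
The remaining gap fraction is e^(−t/τ); 94% covered ⇒ e^(−t/τ) = 0.0600.
t = −τ ln(0.0600) = 9.211 × 2.813 = 25.91 yr.

25.9 yr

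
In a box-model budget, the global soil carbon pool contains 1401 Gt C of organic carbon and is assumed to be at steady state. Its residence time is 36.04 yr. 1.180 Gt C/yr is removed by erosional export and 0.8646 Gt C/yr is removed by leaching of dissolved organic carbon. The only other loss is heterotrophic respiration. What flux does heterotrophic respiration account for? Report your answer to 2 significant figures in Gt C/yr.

Total removal F = M/τ = 1401 / 36.04 = 38.87 Gt C/yr.
Heterotrophic respiration = F − (1.180 + 0.8646) = 38.87 − 2.045 = 36.83 Gt C/yr.

37 Gt C/yr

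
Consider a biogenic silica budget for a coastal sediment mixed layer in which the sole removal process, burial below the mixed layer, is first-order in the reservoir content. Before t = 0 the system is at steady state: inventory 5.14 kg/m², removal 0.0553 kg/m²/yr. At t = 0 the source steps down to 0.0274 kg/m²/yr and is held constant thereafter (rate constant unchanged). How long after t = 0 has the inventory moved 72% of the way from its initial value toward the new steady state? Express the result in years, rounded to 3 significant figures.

118 yr

τ = M₀/F₀ = 5.14/0.0553 = 92.95 yr.
The remaining gap fraction is e^(−t/τ); 72% covered ⇒ e^(−t/τ) = 0.280.
t = −τ ln(0.280) = 92.95 × 1.273 = 118.3 yr.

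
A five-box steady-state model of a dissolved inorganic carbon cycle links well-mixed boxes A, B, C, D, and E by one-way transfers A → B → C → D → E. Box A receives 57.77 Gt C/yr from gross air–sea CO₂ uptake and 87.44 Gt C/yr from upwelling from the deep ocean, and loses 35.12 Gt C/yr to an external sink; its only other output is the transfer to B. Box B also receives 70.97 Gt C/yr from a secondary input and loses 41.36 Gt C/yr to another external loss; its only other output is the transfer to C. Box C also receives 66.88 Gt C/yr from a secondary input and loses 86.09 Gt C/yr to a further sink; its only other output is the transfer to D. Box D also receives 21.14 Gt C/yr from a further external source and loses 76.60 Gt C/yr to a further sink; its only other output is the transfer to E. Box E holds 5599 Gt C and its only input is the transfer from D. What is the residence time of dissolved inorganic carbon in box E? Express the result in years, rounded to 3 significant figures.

86.1 yr

Box A: F(A→B) = (57.77 + 87.44) − 35.12 = 110.09 Gt C/yr.
Box B: F(B→C) = (110.09 + 70.97) − 41.36 = 139.70 Gt C/yr.
Box C: F(C→D) = (139.70 + 66.88) − 86.09 = 120.49 Gt C/yr.
Box D: F(D→E) = (120.49 + 21.14) − 76.60 = 65.030 Gt C/yr.
Box E throughput = its input = 65.030 Gt C/yr; τ = 5599 / 65.030 = 86.10 yr.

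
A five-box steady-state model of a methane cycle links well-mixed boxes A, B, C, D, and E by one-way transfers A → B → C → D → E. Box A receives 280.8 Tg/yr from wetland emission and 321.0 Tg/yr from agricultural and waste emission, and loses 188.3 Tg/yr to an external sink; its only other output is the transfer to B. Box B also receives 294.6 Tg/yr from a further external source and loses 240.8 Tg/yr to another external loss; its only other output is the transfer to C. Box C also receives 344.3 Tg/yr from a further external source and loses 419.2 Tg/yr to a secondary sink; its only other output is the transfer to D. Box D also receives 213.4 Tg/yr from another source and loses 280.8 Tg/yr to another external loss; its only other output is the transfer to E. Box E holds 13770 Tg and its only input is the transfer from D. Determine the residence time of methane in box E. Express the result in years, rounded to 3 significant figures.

42.4 yr

Box A: F(A→B) = (280.8 + 321.0) − 188.3 = 413.50 Tg/yr.
Box B: F(B→C) = (413.50 + 294.6) − 240.8 = 467.30 Tg/yr.
Box C: F(C→D) = (467.30 + 344.3) − 419.2 = 392.40 Tg/yr.
Box D: F(D→E) = (392.40 + 213.4) − 280.8 = 325.00 Tg/yr.
Box E throughput = its input = 325.00 Tg/yr; τ = 13770 / 325.00 = 42.37 yr.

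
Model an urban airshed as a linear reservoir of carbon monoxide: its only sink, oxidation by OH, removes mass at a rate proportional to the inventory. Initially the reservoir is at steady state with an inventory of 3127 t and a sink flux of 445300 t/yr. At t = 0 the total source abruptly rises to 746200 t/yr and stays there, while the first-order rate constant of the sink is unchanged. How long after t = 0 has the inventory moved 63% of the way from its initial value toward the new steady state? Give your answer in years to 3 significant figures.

0.00698 yr

τ = M₀/F₀ = 3127/445300 = 0.007022 yr.
The remaining gap fraction is e^(−t/τ); 63% covered ⇒ e^(−t/τ) = 0.370.
t = −τ ln(0.370) = 0.007022 × 0.9943 = 0.006982 yr.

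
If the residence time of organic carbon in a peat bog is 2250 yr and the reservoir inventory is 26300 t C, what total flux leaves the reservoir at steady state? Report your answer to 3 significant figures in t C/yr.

11.7 t C/yr

F = M / τ = 26300 / 2250 = 11.69 t C/yr.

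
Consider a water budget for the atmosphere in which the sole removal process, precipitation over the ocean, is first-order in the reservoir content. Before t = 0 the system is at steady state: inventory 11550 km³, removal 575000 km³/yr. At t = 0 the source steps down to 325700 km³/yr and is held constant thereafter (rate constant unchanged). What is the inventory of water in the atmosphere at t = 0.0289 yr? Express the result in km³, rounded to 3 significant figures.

7730 km³

τ = M₀/F₀ = 11550/575000 = 0.02009 yr; rate constant k = 1/τ.
New steady state M_∞ = F₁/k = F₁·τ = 325700 × 0.02009 = 6542.3 km³.
M(t) = M_∞ + (M₀ − M_∞)·e^(−t/τ); t/τ = 0.0289/0.02009 = 1.439, so e^(−t/τ) = 0.2372.
M(t) = 6542.3 + 5008 × 0.2372 = 7730.3 km³.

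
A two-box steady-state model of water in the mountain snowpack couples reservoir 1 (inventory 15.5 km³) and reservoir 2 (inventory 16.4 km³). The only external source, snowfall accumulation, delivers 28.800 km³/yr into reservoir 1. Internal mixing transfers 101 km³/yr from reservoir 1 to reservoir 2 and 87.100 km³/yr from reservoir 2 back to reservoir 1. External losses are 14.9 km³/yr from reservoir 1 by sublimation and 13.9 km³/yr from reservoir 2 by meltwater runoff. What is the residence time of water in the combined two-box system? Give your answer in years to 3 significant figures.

Residence time in the combined system uses the total inventory and the total *external* removal — internal exchanges between the two boxes cancel.
M_total = 15.5 + 16.4 = 31.900 km³.
ΣF_external_out = 14.9 + 13.9 = 28.800 km³/yr.
τ = M_total / ΣF_ext = 31.900 / 28.800 = 1.108 yr.

1.11 yr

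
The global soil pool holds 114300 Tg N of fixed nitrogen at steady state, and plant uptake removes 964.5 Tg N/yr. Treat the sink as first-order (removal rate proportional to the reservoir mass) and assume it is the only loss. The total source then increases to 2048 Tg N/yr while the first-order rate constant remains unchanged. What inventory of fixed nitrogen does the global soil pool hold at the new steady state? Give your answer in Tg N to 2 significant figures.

240000 Tg N

Rate constant k = F/M = 964.5 / 114300 = 0.008438 yr⁻¹.
At the new steady state, source = k·M_new ⇒ M_new = 2048 / 0.008438 = 242700 Tg N.
(Equivalently M_new = M × F_new/F_old = 114300 × 2048/964.5.)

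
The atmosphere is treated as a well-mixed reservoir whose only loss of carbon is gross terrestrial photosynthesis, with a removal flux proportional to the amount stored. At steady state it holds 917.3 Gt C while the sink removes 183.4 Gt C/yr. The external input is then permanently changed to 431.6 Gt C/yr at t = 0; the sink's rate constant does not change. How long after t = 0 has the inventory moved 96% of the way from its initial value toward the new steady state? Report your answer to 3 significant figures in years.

16.1 yr

τ = M₀/F₀ = 917.3/183.4 = 5.002 yr.
The remaining gap fraction is e^(−t/τ); 96% covered ⇒ e^(−t/τ) = 0.0400.
t = −τ ln(0.0400) = 5.002 × 3.219 = 16.10 yr.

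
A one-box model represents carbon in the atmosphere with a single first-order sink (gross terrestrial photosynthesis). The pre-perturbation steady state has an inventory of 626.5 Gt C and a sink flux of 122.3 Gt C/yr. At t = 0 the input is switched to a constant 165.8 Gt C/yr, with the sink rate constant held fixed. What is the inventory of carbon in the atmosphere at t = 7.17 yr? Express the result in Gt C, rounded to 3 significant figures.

The sink rate constant is k = F₀/M₀ = 122.3/626.5 = 0.1952 yr⁻¹.
Solving dM/dt = F₁ − kM with M(0) = M₀ gives M(t) = F₁/k + (M₀ − F₁/k)·e^(−kt).
F₁/k = 165.8/0.1952 = 849.34 Gt C; kt = 0.1952 × 7.17 = 1.400, e^(−kt) = 0.2467.
M(7.17) = 849.34 + (626.5 − 849.34) × 0.2467 = 849.34 − 54.97 = 794.37 Gt C.

794 Gt C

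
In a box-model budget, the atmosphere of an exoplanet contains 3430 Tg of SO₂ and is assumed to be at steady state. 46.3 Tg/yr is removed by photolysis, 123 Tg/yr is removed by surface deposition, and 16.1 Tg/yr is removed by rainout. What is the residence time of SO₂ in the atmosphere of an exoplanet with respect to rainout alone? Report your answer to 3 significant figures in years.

213 yr

Residence time with respect to a single sink: τ = M / F_sink.
τ = 3430 / 16.1 = 213.0 yr.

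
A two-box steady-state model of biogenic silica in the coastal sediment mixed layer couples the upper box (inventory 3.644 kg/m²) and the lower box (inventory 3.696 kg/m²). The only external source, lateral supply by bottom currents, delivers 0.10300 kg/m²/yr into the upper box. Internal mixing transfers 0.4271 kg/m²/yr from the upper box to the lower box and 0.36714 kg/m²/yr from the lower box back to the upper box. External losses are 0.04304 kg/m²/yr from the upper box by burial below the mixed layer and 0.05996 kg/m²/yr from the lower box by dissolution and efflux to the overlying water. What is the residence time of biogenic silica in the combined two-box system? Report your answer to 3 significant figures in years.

71.3 yr

Residence time in the combined system uses the total inventory and the total *external* removal — internal exchanges between the two boxes cancel.
M_total = 3.644 + 3.696 = 7.3400 kg/m².
ΣF_external_out = 0.04304 + 0.05996 = 0.10300 kg/m²/yr.
τ = M_total / ΣF_ext = 7.3400 / 0.10300 = 71.26 yr.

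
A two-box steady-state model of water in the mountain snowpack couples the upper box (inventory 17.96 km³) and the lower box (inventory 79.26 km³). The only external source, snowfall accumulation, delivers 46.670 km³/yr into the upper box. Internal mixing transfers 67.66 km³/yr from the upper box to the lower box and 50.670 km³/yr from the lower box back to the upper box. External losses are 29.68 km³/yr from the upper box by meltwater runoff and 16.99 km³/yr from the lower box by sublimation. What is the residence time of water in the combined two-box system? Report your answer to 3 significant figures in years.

2.08 yr

Residence time in the combined system uses the total inventory and the total *external* removal — internal exchanges between the two boxes cancel.
M_total = 17.96 + 79.26 = 97.220 km³.
ΣF_external_out = 29.68 + 16.99 = 46.670 km³/yr.
τ = M_total / ΣF_ext = 97.220 / 46.670 = 2.083 yr.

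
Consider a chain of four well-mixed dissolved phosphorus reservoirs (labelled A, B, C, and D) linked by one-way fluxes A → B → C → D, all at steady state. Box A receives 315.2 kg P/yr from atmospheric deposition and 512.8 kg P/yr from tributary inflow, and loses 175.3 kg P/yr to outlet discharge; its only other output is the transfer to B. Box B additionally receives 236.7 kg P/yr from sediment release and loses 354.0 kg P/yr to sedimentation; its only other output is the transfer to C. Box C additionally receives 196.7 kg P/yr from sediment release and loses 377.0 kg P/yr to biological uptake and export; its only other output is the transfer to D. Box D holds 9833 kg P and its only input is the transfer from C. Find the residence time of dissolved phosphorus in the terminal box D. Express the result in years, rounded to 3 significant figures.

Box A: F(A→B) = (315.2 + 512.8) − 175.3 = 652.70 kg P/yr.
Box B: F(B→C) = (652.70 + 236.7) − 354.0 = 535.40 kg P/yr.
Box C: F(C→D) = (535.40 + 196.7) − 377.0 = 355.10 kg P/yr.
Box D throughput = its input = 355.10 kg P/yr; τ = 9833 / 355.10 = 27.69 yr.

27.7 yr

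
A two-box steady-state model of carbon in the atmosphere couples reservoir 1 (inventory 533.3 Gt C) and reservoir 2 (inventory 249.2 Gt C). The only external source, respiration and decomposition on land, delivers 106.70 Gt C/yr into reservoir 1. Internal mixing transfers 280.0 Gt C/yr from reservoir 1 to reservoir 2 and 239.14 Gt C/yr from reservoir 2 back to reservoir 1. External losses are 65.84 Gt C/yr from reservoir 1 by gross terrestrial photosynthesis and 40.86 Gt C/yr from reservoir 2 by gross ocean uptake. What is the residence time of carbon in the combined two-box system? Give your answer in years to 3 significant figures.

Residence time in the combined system uses the total inventory and the total *external* removal — internal exchanges between the two boxes cancel.
M_total = 533.3 + 249.2 = 782.50 Gt C.
ΣF_external_out = 65.84 + 40.86 = 106.70 Gt C/yr.
τ = M_total / ΣF_ext = 782.50 / 106.70 = 7.334 yr.

7.33 yr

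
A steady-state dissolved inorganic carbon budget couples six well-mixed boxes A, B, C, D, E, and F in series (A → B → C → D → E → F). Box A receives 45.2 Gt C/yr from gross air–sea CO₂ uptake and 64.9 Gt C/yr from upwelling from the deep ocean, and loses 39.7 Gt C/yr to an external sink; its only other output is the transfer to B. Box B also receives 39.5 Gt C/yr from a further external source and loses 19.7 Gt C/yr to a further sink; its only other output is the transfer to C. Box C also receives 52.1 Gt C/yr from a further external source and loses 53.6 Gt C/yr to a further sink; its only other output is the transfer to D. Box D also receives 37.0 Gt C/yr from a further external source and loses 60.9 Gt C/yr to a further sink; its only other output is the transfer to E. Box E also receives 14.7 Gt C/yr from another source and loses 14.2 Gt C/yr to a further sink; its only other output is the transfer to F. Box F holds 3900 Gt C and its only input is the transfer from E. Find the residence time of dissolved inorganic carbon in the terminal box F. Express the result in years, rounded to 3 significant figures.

Box A: F(A→B) = (45.2 + 64.9) − 39.7 = 70.400 Gt C/yr.
Box B: F(B→C) = (70.400 + 39.5) − 19.7 = 90.200 Gt C/yr.
Box C: F(C→D) = (90.200 + 52.1) − 53.6 = 88.700 Gt C/yr.
Box D: F(D→E) = (88.700 + 37.0) − 60.9 = 64.800 Gt C/yr.
Box E: F(E→F) = (64.800 + 14.7) − 14.2 = 65.300 Gt C/yr.
Box F throughput = its input = 65.300 Gt C/yr; τ = 3900 / 65.300 = 59.72 yr.

59.7 yr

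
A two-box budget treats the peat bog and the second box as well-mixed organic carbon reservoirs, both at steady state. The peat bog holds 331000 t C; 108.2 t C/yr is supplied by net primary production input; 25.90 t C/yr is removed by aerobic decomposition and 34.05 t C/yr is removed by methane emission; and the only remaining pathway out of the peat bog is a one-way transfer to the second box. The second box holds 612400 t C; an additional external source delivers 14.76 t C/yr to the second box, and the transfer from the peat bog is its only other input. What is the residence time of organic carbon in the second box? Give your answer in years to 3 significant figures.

Balance the peat bog: ΣF_in = 108.20 t C/yr.
Transfer to the second box = ΣF_in − (25.90 + 34.05) = 48.250 t C/yr.
Total input to the second box = 48.250 + 14.76 = 63.010 t C/yr; at steady state this equals its total output.
τ = M / F = 612400 / 63.010 = 9719 yr.

9720 yr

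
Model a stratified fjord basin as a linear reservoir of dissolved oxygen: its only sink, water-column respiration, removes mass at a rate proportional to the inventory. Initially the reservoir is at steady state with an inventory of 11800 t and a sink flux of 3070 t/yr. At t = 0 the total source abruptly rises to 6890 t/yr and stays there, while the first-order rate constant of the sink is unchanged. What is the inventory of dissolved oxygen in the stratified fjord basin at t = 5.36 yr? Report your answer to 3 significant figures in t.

Residence time τ = M₀/F₀ = 3.844 yr. The eventual steady state is M_∞ = M₀·(F₁/F₀) = 11800 × 6890/3070 = 26483 t.
The anomaly ΔM(t) = M(t) − M_∞ decays as ΔM₀·e^(−t/τ) with ΔM₀ = 11800 − 26483 = −14680 t.
At t = 5.36 yr, e^(−t/τ) = e^(−1.395) = 0.2480, so ΔM = −3641 t and M = 26483 − 3641 = 22842 t.

22800 t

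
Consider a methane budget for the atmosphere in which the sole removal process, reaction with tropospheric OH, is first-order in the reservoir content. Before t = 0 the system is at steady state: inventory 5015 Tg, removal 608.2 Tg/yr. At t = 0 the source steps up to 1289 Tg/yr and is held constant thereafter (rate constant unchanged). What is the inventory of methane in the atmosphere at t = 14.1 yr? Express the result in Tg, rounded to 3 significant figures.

9610 Tg

τ = M₀/F₀ = 5015/608.2 = 8.246 yr; rate constant k = 1/τ.
New steady state M_∞ = F₁/k = F₁·τ = 1289 × 8.246 = 10629 Tg.
M(t) = M_∞ + (M₀ − M_∞)·e^(−t/τ); t/τ = 14.1/8.246 = 1.710, so e^(−t/τ) = 0.1809.
M(t) = 10629 − 5614 × 0.1809 = 9613.3 Tg.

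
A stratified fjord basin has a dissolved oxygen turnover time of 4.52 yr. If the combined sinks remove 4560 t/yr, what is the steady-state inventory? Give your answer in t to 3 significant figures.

τ = M/F ⇒ M = τ × F = 4.52 × 4560 = 20610 t.

20600 t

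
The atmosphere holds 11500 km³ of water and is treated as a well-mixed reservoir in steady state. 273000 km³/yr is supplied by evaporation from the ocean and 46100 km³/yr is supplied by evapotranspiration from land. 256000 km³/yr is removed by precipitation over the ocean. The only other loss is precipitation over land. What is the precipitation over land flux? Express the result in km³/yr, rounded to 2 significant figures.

63000 km³/yr

At steady state ΣF_in = ΣF_out.
ΣF_in = 273000 + 46100 = 319100 km³/yr.
Precipitation over land flux = ΣF_in − (256000) = 319100 − 256000 = 63100 km³/yr.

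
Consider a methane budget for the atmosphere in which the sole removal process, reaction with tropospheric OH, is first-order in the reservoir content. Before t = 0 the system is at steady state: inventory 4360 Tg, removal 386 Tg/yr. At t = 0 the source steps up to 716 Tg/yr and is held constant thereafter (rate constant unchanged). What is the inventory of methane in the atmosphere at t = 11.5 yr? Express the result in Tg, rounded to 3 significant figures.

τ = M₀/F₀ = 4360/386 = 11.30 yr; rate constant k = 1/τ.
New steady state M_∞ = F₁/k = F₁·τ = 716 × 11.30 = 8087.5 Tg.
M(t) = M_∞ + (M₀ − M_∞)·e^(−t/τ); t/τ = 11.5/11.30 = 1.018, so e^(−t/τ) = 0.3613.
M(t) = 8087.5 − 3727 × 0.3613 = 6740.8 Tg.

6740 Tg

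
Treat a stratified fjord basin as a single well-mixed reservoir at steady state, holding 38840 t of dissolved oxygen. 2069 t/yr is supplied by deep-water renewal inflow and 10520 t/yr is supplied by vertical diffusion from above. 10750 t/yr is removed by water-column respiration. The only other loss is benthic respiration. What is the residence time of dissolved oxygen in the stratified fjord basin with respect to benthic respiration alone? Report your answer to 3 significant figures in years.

21.1 yr

At steady state ΣF_in = ΣF_out.
ΣF_in = 2069 + 10520 = 12589 t/yr.
Benthic respiration flux = ΣF_in − (10750) = 12589 − 10750 = 1839 t/yr.
τ = M / F = 38840 / 1839 = 21.12 yr.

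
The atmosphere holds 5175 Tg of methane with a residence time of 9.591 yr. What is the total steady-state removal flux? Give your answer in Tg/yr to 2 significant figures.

540 Tg/yr

F = M / τ = 5175 / 9.591 = 539.6 Tg/yr.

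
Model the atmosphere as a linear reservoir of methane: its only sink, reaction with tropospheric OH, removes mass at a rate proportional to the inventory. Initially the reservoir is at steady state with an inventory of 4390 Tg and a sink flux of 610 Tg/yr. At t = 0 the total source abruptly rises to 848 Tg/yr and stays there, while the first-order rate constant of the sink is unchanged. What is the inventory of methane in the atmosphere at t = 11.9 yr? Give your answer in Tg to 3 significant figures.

5780 Tg

The sink rate constant is k = F₀/M₀ = 610/4390 = 0.1390 yr⁻¹.
Solving dM/dt = F₁ − kM with M(0) = M₀ gives M(t) = F₁/k + (M₀ − F₁/k)·e^(−kt).
F₁/k = 848/0.1390 = 6102.8 Tg; kt = 0.1390 × 11.9 = 1.654, e^(−kt) = 0.1914.
M(11.9) = 6102.8 + (4390 − 6102.8) × 0.1914 = 6102.8 − 327.8 = 5775.0 Tg.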